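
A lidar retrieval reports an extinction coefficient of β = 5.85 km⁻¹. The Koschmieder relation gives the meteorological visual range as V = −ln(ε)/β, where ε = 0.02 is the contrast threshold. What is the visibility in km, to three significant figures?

0.669 km

V = −ln(0.02) / 5.85 = 3.912 / 5.85 = 0.6687 km.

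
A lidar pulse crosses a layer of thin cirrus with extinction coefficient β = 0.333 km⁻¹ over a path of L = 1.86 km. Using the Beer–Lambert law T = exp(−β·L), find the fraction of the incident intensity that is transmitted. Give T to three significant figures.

0.538

τ = β·L = 0.333 × 1.86 = 0.6194.
T = exp(−0.6194) = 0.5383.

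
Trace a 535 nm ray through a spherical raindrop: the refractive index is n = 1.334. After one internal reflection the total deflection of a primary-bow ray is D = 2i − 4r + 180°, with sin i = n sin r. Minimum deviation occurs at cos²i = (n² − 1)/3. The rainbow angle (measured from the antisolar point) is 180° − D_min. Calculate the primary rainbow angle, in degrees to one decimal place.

cos²i = (1.77956 − 1)/3 = 0.25985; i = arccos(0.50976) = 59.352°.
sin r = sin 59.352°/1.334 = 0.64492; r = 40.159°.
D_min = 2·59.352° − 4·40.159° + 180° = 138.067°.
Rainbow angle = 180° − D_min = 41.933°.

41.9°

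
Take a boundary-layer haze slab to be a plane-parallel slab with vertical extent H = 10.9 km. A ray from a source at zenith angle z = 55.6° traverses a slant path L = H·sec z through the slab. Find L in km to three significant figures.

sec z = 1/cos 55.6° = 1.7700.
L = 10.9 × 1.7700 = 19.293 km.

19.3 km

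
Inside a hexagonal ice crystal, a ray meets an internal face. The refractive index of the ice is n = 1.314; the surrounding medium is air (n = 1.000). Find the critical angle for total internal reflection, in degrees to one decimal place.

49.6°

sin θ_c = n_air / n = 1.000 / 1.314 = 0.7610.
θ_c = arcsin(0.7610) = 49.56°.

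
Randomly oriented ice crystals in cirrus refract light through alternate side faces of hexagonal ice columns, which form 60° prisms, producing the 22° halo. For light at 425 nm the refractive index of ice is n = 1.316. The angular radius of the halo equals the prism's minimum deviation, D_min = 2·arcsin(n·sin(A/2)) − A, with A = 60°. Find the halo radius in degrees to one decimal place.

22.3°

n·sin(A/2) = 1.316 × sin 30° = 1.316 × 0.5000 = 0.6580.
D_min = 2·arcsin(0.6580) − 60° = 2 × 41.148° − 60° = 22.295°.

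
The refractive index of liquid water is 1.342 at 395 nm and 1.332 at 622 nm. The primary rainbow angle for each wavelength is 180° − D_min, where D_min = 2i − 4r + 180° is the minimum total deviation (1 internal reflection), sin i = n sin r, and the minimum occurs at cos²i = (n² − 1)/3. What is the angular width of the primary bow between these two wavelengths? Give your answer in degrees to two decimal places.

1.44°

At 395 nm (n = 1.342): cos²i = 0.26699 → i = 58.888°, r = 39.641°, D_min = 139.213°, rainbow angle = 40.787°.
At 622 nm (n = 1.332): cos²i = 0.25807 → i = 59.469°, r = 40.290°, D_min = 137.776°, rainbow angle = 42.224°.
Angular width = |40.787° − 42.224°| = 1.437°.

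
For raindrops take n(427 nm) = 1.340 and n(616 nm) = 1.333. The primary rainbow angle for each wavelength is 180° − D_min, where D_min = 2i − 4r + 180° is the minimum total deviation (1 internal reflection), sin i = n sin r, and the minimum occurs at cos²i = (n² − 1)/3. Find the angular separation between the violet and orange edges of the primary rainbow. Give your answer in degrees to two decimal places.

1.01°

At 427 nm (n = 1.340): cos²i = 0.26520 → i = 59.004°, r = 39.770°, D_min = 138.929°, rainbow angle = 41.071°.
At 616 nm (n = 1.333): cos²i = 0.25896 → i = 59.410°, r = 40.225°, D_min = 137.922°, rainbow angle = 42.078°.
Angular width = |41.071° − 42.078°| = 1.007°.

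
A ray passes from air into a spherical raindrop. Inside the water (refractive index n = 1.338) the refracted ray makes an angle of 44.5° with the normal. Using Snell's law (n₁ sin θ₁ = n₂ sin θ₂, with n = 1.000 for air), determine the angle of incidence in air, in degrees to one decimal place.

69.7°

Snell: sin θ_i = n · sin θ_r = 1.338 × sin 44.5° = 1.338 × 0.7009 = 0.9378.
θ_i = arcsin(0.9378) = 69.69°.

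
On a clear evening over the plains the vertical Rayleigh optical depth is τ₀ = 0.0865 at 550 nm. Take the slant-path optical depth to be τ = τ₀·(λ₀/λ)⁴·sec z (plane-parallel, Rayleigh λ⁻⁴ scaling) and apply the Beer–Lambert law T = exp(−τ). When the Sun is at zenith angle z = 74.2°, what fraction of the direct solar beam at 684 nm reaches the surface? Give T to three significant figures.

0.876

sec 74.2° = 3.6727.
τ = 0.0865 × (550/684)⁴ × 3.6727 = 0.0865 × 0.4180 × 3.6727 = 0.1328.
T = exp(−0.1328) = 0.8756.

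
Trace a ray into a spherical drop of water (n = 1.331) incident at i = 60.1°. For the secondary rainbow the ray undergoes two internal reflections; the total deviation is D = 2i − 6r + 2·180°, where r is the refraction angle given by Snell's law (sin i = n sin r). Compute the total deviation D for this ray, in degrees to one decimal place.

236.4°

sin r = sin 60.1° / 1.331 = 0.8669/1.331 = 0.6513; r = 40.64°.
D = 2·60.1° − 6·40.64° + 2·180° = 120.20° − 243.84° + 360° = 236.36°.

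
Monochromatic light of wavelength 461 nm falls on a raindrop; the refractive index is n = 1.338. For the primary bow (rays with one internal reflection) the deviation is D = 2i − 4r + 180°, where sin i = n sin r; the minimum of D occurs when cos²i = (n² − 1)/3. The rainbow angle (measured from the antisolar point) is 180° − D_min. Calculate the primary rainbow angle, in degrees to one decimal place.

41.4°

cos²i = (1.79024 − 1)/3 = 0.26341; i = arccos(0.51324) = 59.120°.
sin r = sin 59.120°/1.338 = 0.64144; r = 39.899°.
D_min = 2·59.120° − 4·39.899° + 180° = 138.643°.
Rainbow angle = 180° − D_min = 41.357°.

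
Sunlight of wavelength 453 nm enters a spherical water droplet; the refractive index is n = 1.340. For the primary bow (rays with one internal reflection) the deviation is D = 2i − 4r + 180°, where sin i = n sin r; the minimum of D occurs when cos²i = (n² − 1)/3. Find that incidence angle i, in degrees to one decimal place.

cos²i = (1.340² − 1)/3 = (1.79560 − 1)/3 = 0.26520.
cos i = 0.51498, so i = 59.004°.

59.0°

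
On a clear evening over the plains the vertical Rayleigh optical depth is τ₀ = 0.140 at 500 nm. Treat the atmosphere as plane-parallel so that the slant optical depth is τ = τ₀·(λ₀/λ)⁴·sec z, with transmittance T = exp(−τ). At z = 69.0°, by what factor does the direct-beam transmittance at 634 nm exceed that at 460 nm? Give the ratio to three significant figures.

1.48

Airmass: sec 69.0° = 2.7904.
τ(634 nm) = 0.140 × (500/634)⁴ × 2.7904 = 0.140 × 0.3868 × 2.7904 = 0.1511.
τ(460 nm) = 0.140 × (500/460)⁴ × 2.7904 = 0.140 × 1.3959 × 2.7904 = 0.5453.
T(634)/T(460) = exp(τ_B − τ_A) = exp(0.3942) = 1.4832.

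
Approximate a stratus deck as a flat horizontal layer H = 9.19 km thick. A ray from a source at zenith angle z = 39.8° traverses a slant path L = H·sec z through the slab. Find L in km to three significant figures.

sec z = 1/cos 39.8° = 1.3016.
L = 9.19 × 1.3016 = 11.962 km.

12.0 km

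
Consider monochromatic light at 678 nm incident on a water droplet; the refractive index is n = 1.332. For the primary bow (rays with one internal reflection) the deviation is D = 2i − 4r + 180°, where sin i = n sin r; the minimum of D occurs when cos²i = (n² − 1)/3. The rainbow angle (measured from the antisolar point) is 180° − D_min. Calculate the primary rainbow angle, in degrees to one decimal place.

cos²i = (1.77422 − 1)/3 = 0.25807; i = arccos(0.50801) = 59.469°.
sin r = sin 59.469°/1.332 = 0.64666; r = 40.290°.
D_min = 2·59.469° − 4·40.290° + 180° = 137.776°.
Rainbow angle = 180° − D_min = 42.224°.

42.2°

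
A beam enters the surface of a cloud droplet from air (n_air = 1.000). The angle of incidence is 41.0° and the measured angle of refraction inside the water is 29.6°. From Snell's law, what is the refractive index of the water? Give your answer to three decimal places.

n = sin θ_i / sin θ_r = sin 41.0° / sin 29.6° = 0.6561 / 0.4939 = 1.3282.

1.328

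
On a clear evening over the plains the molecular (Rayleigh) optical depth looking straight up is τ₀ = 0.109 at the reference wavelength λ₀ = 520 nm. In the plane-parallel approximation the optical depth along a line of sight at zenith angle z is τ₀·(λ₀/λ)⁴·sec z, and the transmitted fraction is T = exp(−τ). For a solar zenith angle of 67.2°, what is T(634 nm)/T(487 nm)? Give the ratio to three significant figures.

1.27

Airmass: sec 67.2° = 2.5805.
τ(634 nm) = 0.109 × (520/634)⁴ × 2.5805 = 0.109 × 0.4525 × 2.5805 = 0.1273.
τ(487 nm) = 0.109 × (520/487)⁴ × 2.5805 = 0.109 × 1.2999 × 2.5805 = 0.3656.
T(634)/T(487) = exp(τ_B − τ_A) = exp(0.2383) = 1.2691.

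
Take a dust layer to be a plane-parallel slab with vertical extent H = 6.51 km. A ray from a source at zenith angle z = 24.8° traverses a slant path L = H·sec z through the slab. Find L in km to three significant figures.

sec z = 1/cos 24.8° = 1.1016.
L = 6.51 × 1.1016 = 7.171 km.

7.17 km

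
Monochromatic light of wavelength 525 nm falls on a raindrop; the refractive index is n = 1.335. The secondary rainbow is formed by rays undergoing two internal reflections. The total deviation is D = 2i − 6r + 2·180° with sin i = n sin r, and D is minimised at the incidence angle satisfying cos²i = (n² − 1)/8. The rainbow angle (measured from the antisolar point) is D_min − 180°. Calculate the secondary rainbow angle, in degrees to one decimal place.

cos²i = (1.78222 − 1)/8 = 0.09778; i = arccos(0.31269) = 71.778°.
sin r = sin 71.778°/1.335 = 0.71150; r = 45.357°.
D_min = 2·71.778° − 6·45.357° + 360° = 231.414°.
Rainbow angle = D_min − 180° = 51.414°.

51.4°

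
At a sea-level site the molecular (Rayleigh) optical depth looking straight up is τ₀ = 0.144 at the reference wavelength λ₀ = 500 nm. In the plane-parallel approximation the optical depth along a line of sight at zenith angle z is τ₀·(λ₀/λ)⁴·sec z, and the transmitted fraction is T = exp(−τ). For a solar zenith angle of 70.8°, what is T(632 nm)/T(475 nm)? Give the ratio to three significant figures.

1.44

Airmass: sec 70.8° = 3.0407.
τ(632 nm) = 0.144 × (500/632)⁴ × 3.0407 = 0.144 × 0.3918 × 3.0407 = 0.1715.
τ(475 nm) = 0.144 × (500/475)⁴ × 3.0407 = 0.144 × 1.2277 × 3.0407 = 0.5376.
T(632)/T(475) = exp(τ_B − τ_A) = exp(0.3661) = 1.4420.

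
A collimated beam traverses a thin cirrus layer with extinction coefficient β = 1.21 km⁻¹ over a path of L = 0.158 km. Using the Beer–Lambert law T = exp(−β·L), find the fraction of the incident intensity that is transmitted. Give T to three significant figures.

0.826

τ = β·L = 1.21 × 0.158 = 0.1912.
T = exp(−0.1912) = 0.8260.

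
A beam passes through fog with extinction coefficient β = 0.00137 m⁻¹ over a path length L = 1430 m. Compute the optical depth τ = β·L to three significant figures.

τ = β·L = 0.00137 × 1430 = 1.9591.

1.96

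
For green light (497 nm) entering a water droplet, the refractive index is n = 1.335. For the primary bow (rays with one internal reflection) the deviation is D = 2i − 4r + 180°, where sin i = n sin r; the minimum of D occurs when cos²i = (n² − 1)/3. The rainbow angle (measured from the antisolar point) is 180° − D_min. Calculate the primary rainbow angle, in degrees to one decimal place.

cos²i = (1.78222 − 1)/3 = 0.26074; i = arccos(0.51063) = 59.294°.
sin r = sin 59.294°/1.335 = 0.64405; r = 40.094°.
D_min = 2·59.294° − 4·40.094° + 180° = 138.212°.
Rainbow angle = 180° − D_min = 41.788°.

41.8°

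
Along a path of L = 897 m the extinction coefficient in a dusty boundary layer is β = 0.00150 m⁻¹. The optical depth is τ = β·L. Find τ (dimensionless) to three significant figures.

τ = β·L = 0.00150 × 897 = 1.3455.

1.35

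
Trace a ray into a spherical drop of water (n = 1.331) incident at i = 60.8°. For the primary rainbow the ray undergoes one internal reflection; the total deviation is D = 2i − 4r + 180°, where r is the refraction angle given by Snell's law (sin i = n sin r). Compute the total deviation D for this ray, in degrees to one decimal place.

137.7°

sin r = sin 60.8° / 1.331 = 0.8729/1.331 = 0.6558; r = 40.98°.
D = 2·60.8° − 4·40.98° + 180° = 121.60° − 163.93° + 180° = 137.67°.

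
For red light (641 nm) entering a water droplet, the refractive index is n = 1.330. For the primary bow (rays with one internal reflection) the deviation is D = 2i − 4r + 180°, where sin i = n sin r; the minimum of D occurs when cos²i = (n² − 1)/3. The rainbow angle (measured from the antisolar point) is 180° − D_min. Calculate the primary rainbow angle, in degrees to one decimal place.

cos²i = (1.76890 − 1)/3 = 0.25630; i = arccos(0.50626) = 59.585°.
sin r = sin 59.585°/1.330 = 0.64841; r = 40.422°.
D_min = 2·59.585° − 4·40.422° + 180° = 137.484°.
Rainbow angle = 180° − D_min = 42.516°.

42.5°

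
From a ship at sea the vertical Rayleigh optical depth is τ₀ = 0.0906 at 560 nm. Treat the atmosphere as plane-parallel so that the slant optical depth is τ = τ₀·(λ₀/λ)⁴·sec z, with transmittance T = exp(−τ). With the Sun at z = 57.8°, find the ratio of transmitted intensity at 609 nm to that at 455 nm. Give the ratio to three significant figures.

Airmass: sec 57.8° = 1.8766.
τ(609 nm) = 0.0906 × (560/609)⁴ × 1.8766 = 0.0906 × 0.7150 × 1.8766 = 0.1216.
τ(455 nm) = 0.0906 × (560/455)⁴ × 1.8766 = 0.0906 × 2.2946 × 1.8766 = 0.3901.
T(609)/T(455) = exp(τ_B − τ_A) = exp(0.2686) = 1.3081.

1.31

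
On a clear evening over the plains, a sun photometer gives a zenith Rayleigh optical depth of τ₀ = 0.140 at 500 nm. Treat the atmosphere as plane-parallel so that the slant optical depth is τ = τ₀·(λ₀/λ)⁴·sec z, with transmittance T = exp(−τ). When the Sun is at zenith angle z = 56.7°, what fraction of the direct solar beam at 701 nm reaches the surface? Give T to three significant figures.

0.936

sec 56.7° = 1.8214.
τ = 0.140 × (500/701)⁴ × 1.8214 = 0.140 × 0.2588 × 1.8214 = 0.0660.
T = exp(−0.0660) = 0.9361.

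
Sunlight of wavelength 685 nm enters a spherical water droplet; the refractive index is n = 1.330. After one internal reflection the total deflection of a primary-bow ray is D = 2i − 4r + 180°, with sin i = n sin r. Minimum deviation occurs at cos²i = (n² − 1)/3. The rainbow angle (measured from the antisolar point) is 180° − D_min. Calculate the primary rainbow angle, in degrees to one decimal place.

42.5°

cos²i = (1.76890 − 1)/3 = 0.25630; i = arccos(0.50626) = 59.585°.
sin r = sin 59.585°/1.330 = 0.64841; r = 40.422°.
D_min = 2·59.585° − 4·40.422° + 180° = 137.484°.
Rainbow angle = 180° − D_min = 42.516°.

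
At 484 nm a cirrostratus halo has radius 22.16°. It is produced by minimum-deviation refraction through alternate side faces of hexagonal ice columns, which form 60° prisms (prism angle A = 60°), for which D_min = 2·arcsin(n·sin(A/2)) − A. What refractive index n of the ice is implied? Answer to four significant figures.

Rearranging: n = sin((D_min + A)/2) / sin(A/2).
(D_min + A)/2 = (22.16° + 60°)/2 = 41.080°.
n = sin 41.080° / sin 30° = 0.6571 / 0.5000 = 1.3142.

1.314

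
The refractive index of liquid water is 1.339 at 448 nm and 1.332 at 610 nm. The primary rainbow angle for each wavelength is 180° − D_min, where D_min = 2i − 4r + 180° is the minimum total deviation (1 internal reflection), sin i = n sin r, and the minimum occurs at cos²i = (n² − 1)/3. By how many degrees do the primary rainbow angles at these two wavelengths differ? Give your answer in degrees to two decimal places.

At 448 nm (n = 1.339): cos²i = 0.26431 → i = 59.062°, r = 39.834°, D_min = 138.786°, rainbow angle = 41.214°.
At 610 nm (n = 1.332): cos²i = 0.25807 → i = 59.469°, r = 40.290°, D_min = 137.776°, rainbow angle = 42.224°.
Angular width = |41.214° − 42.224°| = 1.010°.

1.01°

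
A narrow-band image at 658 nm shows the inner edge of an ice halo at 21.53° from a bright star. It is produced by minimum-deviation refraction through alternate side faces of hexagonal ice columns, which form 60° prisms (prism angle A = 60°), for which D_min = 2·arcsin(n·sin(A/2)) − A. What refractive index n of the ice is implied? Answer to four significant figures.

1.306

Rearranging: n = sin((D_min + A)/2) / sin(A/2).
(D_min + A)/2 = (21.53° + 60°)/2 = 40.765°.
n = sin 40.765° / sin 30° = 0.6530 / 0.5000 = 1.3059.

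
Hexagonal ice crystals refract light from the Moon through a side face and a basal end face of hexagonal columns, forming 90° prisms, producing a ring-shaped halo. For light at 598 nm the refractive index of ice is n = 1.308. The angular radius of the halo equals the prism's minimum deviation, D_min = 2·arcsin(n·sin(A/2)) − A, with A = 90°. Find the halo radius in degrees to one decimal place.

n·sin(A/2) = 1.308 × sin 45° = 1.308 × 0.7071 = 0.9249.
D_min = 2·arcsin(0.9249) − 90° = 2 × 67.653° − 90° = 45.305°.

45.3°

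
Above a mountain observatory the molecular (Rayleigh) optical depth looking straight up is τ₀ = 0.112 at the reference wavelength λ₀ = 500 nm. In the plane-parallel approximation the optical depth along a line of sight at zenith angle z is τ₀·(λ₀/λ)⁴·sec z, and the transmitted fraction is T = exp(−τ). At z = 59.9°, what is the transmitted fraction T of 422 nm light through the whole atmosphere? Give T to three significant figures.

0.644

sec 59.9° = 1.9940.
τ = 0.112 × (500/422)⁴ × 1.9940 = 0.112 × 1.9707 × 1.9940 = 0.4401.
T = exp(−0.4401) = 0.6440.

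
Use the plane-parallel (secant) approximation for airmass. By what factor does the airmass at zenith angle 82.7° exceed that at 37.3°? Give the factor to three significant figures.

X(82.7°)/X(37.3°) = sec 82.7° / sec 37.3° = cos 37.3° / cos 82.7° = 0.7955/0.1271 = 6.2604.

6.26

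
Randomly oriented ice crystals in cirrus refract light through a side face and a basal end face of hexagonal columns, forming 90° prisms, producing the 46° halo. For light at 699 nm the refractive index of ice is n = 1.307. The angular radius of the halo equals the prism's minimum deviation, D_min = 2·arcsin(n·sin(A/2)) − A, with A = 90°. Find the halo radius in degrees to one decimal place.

n·sin(A/2) = 1.307 × sin 45° = 1.307 × 0.7071 = 0.9242.
D_min = 2·arcsin(0.9242) − 90° = 2 × 67.546° − 90° = 45.093°.

45.1°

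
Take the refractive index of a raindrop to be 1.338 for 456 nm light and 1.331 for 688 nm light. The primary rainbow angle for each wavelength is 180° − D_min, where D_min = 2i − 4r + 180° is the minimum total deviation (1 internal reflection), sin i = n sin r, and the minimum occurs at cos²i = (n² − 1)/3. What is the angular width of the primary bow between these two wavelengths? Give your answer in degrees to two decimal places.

At 456 nm (n = 1.338): cos²i = 0.26341 → i = 59.120°, r = 39.899°, D_min = 138.643°, rainbow angle = 41.357°.
At 688 nm (n = 1.331): cos²i = 0.25719 → i = 59.527°, r = 40.356°, D_min = 137.630°, rainbow angle = 42.370°.
Angular width = |41.357° − 42.370°| = 1.013°.

1.01°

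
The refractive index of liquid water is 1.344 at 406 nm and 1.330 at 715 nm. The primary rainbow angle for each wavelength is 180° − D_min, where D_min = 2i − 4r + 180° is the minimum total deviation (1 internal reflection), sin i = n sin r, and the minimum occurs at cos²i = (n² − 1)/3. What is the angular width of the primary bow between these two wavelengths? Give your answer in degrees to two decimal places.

2.01°

At 406 nm (n = 1.344): cos²i = 0.26878 → i = 58.772°, r = 39.512°, D_min = 139.495°, rainbow angle = 40.505°.
At 715 nm (n = 1.330): cos²i = 0.25630 → i = 59.585°, r = 40.422°, D_min = 137.484°, rainbow angle = 42.516°.
Angular width = |40.505° − 42.516°| = 2.011°.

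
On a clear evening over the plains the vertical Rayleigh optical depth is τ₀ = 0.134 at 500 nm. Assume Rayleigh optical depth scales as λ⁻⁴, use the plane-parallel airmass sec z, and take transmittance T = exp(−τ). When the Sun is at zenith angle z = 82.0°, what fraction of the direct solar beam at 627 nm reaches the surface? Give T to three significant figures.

sec 82.0° = 7.1853.
τ = 0.134 × (500/627)⁴ × 7.1853 = 0.134 × 0.4044 × 7.1853 = 0.3894.
T = exp(−0.3894) = 0.6775.

0.677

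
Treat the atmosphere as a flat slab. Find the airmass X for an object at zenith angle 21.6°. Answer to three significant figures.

1.08

X = sec z = 1/cos 21.6° = 1/0.9298 = 1.0755.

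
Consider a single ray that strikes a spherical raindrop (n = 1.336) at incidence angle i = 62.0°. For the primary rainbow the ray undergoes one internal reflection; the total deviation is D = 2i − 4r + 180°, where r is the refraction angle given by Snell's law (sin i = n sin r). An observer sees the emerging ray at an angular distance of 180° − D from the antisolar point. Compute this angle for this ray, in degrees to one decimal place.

sin r = sin 62.0° / 1.336 = 0.8829/1.336 = 0.6609; r = 41.37°.
D = 2·62.0° − 4·41.37° + 180° = 124.00° − 165.47° + 180° = 138.53°.
Angle from antisolar point = 180° − D = 41.47°.

41.5°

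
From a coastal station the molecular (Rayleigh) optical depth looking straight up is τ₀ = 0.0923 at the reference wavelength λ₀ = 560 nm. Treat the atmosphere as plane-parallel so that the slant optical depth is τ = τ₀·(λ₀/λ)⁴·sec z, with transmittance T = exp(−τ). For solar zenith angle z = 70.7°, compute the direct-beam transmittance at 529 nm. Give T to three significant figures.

0.704

sec 70.7° = 3.0256.
τ = 0.0923 × (560/529)⁴ × 3.0256 = 0.0923 × 1.2558 × 3.0256 = 0.3507.
T = exp(−0.3507) = 0.7042.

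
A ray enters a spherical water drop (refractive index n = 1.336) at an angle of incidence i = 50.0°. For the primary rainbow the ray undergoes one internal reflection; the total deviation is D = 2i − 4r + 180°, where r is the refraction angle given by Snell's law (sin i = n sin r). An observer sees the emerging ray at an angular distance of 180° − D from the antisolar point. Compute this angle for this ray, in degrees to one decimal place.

39.9°

sin r = sin 50.0° / 1.336 = 0.7660/1.336 = 0.5734; r = 34.99°.
D = 2·50.0° − 4·34.99° + 180° = 100.00° − 139.95° + 180° = 140.05°.
Angle from antisolar point = 180° − D = 39.95°.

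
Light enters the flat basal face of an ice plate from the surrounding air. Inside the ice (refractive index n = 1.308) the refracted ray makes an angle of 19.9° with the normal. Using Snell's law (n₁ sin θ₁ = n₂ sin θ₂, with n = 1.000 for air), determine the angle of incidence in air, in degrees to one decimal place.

26.4°

Snell: sin θ_i = n · sin θ_r = 1.308 × sin 19.9° = 1.308 × 0.3404 = 0.4452.
θ_i = arcsin(0.4452) = 26.44°.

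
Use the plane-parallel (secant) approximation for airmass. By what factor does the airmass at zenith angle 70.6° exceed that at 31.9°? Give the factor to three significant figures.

X(70.6°)/X(31.9°) = sec 70.6° / sec 31.9° = cos 31.9° / cos 70.6° = 0.8490/0.3322 = 2.5559.

2.56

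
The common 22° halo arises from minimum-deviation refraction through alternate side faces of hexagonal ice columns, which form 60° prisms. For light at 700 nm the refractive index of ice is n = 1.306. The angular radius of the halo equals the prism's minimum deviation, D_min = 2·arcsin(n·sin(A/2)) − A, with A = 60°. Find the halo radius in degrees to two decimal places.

n·sin(A/2) = 1.306 × sin 30° = 1.306 × 0.5000 = 0.6530.
D_min = 2·arcsin(0.6530) − 60° = 2 × 40.768° − 60° = 21.536°.

21.54°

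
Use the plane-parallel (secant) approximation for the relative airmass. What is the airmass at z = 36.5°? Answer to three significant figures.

1.24

X = sec z = 1/cos 36.5° = 1/0.8039 = 1.2440.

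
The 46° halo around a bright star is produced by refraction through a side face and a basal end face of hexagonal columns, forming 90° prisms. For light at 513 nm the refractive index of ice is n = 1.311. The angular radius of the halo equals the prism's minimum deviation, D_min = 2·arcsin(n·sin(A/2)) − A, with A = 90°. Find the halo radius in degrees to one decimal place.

45.9°

n·sin(A/2) = 1.311 × sin 45° = 1.311 × 0.7071 = 0.9270.
D_min = 2·arcsin(0.9270) − 90° = 2 × 67.974° − 90° = 45.949°.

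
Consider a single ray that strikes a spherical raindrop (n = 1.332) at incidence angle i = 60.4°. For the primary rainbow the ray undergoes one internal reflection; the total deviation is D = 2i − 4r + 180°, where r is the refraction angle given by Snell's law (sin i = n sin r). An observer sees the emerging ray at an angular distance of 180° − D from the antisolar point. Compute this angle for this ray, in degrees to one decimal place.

sin r = sin 60.4° / 1.332 = 0.8695/1.332 = 0.6528; r = 40.75°.
D = 2·60.4° − 4·40.75° + 180° = 120.80° − 163.00° + 180° = 137.80°.
Angle from antisolar point = 180° − D = 42.20°.

42.2°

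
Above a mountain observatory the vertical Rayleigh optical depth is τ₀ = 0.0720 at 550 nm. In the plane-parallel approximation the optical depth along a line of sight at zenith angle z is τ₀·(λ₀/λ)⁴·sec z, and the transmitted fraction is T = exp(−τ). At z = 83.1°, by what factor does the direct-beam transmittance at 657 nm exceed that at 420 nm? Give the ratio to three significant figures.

Airmass: sec 83.1° = 8.3238.
τ(657 nm) = 0.0720 × (550/657)⁴ × 8.3238 = 0.0720 × 0.4911 × 8.3238 = 0.2943.
τ(420 nm) = 0.0720 × (550/420)⁴ × 8.3238 = 0.0720 × 2.9407 × 8.3238 = 1.7624.
T(657)/T(420) = exp(τ_B − τ_A) = exp(1.4681) = 4.3409.

4.34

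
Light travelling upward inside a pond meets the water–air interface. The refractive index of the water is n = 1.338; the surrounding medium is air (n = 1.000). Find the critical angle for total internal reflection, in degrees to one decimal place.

sin θ_c = n_air / n = 1.000 / 1.338 = 0.7474.
θ_c = arcsin(0.7474) = 48.36°.

48.4°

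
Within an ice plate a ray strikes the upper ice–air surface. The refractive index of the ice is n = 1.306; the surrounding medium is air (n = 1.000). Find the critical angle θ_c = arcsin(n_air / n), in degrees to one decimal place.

50.0°

sin θ_c = n_air / n = 1.000 / 1.306 = 0.7657.
θ_c = arcsin(0.7657) = 49.97°.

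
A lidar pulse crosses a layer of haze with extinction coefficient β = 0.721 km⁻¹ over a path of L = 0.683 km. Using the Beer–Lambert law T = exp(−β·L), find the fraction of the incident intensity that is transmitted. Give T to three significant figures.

0.611

τ = β·L = 0.721 × 0.683 = 0.4924.
T = exp(−0.4924) = 0.6111.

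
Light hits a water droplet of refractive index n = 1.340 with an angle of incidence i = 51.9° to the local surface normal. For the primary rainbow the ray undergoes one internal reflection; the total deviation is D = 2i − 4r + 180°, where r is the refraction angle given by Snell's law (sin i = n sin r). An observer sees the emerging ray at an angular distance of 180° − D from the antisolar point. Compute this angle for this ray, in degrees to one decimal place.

sin r = sin 51.9° / 1.340 = 0.7869/1.340 = 0.5873; r = 35.96°.
D = 2·51.9° − 4·35.96° + 180° = 103.80° − 143.85° + 180° = 139.95°.
Angle from antisolar point = 180° − D = 40.05°.

40.1°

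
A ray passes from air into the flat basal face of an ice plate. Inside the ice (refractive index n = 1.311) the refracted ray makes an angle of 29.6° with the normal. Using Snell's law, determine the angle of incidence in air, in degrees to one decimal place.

Snell: sin θ_i = n · sin θ_r = 1.311 × sin 29.6° = 1.311 × 0.4939 = 0.6476.
θ_i = arcsin(0.6476) = 40.36°.

40.4°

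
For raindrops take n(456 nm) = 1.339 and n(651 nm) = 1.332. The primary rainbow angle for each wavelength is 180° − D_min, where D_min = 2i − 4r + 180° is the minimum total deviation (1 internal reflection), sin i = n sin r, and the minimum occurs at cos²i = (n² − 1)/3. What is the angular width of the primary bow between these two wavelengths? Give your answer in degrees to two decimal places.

At 456 nm (n = 1.339): cos²i = 0.26431 → i = 59.062°, r = 39.834°, D_min = 138.786°, rainbow angle = 41.214°.
At 651 nm (n = 1.332): cos²i = 0.25807 → i = 59.469°, r = 40.290°, D_min = 137.776°, rainbow angle = 42.224°.
Angular width = |41.214° − 42.224°| = 1.010°.

1.01°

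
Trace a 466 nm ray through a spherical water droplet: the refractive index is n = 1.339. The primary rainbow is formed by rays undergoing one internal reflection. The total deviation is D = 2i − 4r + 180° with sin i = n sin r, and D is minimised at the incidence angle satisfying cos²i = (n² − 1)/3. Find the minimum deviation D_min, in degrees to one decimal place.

138.8°

cos²i = (1.79292 − 1)/3 = 0.26431; i = arccos(0.51411) = 59.062°.
sin r = sin 59.062°/1.339 = 0.64057; r = 39.834°.
D_min = 2·59.062° − 4·39.834° + 180° = 138.786°.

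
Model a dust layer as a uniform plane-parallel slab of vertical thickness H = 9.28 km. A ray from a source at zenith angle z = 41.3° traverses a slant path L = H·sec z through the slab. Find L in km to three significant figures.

sec z = 1/cos 41.3° = 1.3311.
L = 9.28 × 1.3311 = 12.353 km.

12.4 km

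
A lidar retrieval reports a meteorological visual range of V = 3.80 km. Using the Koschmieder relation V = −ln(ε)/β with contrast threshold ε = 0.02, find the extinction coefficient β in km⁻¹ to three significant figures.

1.03 km⁻¹

β = −ln(0.02) / V = 3.912 / 3.80 = 1.0295 km⁻¹.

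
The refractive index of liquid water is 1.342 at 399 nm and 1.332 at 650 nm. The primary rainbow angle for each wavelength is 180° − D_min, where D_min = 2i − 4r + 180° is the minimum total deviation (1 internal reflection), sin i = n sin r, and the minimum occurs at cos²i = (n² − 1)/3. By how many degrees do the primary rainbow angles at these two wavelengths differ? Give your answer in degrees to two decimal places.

1.44°

At 399 nm (n = 1.342): cos²i = 0.26699 → i = 58.888°, r = 39.641°, D_min = 139.213°, rainbow angle = 40.787°.
At 650 nm (n = 1.332): cos²i = 0.25807 → i = 59.469°, r = 40.290°, D_min = 137.776°, rainbow angle = 42.224°.
Angular width = |40.787° − 42.224°| = 1.437°.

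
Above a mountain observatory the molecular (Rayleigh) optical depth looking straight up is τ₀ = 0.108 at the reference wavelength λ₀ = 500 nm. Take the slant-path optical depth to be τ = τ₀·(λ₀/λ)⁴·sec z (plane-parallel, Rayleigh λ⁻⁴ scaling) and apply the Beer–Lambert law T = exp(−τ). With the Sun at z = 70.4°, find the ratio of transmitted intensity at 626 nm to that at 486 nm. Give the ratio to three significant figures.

1.26

Airmass: sec 70.4° = 2.9811.
τ(626 nm) = 0.108 × (500/626)⁴ × 2.9811 = 0.108 × 0.4070 × 2.9811 = 0.1310.
τ(486 nm) = 0.108 × (500/486)⁴ × 2.9811 = 0.108 × 1.1203 × 2.9811 = 0.3607.
T(626)/T(486) = exp(τ_B − τ_A) = exp(0.2297) = 1.2582.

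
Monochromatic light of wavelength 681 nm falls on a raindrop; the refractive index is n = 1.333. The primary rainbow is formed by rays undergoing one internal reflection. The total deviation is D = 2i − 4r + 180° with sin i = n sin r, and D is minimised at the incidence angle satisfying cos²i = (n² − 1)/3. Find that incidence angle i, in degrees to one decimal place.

59.4°

cos²i = (1.333² − 1)/3 = (1.77689 − 1)/3 = 0.25896.
cos i = 0.50888, so i = 59.410°.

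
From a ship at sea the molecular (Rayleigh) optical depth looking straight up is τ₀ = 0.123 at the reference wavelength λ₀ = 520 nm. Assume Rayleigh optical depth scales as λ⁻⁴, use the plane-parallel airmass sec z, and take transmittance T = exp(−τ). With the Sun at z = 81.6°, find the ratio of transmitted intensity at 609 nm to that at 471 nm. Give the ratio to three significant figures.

Airmass: sec 81.6° = 6.8454.
τ(609 nm) = 0.123 × (520/609)⁴ × 6.8454 = 0.123 × 0.5316 × 6.8454 = 0.4476.
τ(471 nm) = 0.123 × (520/471)⁴ × 6.8454 = 0.123 × 1.4857 × 6.8454 = 1.2509.
T(609)/T(471) = exp(τ_B − τ_A) = exp(0.8034) = 2.2331.

2.23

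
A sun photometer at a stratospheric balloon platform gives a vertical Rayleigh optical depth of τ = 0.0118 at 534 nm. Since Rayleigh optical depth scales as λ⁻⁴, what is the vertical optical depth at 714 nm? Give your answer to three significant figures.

τ(714 nm) = τ(534 nm) × (534/714)⁴ = 0.0118 × (0.7479)⁴ = 0.0118 × 0.3129 = 0.0037.

0.00369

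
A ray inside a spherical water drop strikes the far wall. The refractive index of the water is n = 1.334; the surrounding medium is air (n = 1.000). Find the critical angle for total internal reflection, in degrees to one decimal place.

48.6°

sin θ_c = n_air / n = 1.000 / 1.334 = 0.7496.
θ_c = arcsin(0.7496) = 48.56°.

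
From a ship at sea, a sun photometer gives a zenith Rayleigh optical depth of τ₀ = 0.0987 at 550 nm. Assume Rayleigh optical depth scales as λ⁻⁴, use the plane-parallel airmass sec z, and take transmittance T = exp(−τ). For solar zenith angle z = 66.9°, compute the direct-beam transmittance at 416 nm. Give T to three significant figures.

sec 66.9° = 2.5488.
τ = 0.0987 × (550/416)⁴ × 2.5488 = 0.0987 × 3.0555 × 2.5488 = 0.7687.
T = exp(−0.7687) = 0.4636.

0.464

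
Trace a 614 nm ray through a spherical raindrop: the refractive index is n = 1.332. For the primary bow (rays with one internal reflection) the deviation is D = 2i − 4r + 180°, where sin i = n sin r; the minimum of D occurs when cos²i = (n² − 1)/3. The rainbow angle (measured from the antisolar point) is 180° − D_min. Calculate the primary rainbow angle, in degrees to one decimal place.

42.2°

cos²i = (1.77422 − 1)/3 = 0.25807; i = arccos(0.50801) = 59.469°.
sin r = sin 59.469°/1.332 = 0.64666; r = 40.290°.
D_min = 2·59.469° − 4·40.290° + 180° = 137.776°.
Rainbow angle = 180° − D_min = 42.224°.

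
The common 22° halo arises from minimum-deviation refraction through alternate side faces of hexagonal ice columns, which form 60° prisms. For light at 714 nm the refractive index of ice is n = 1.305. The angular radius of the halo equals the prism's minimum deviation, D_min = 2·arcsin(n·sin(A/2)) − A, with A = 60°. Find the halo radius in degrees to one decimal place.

n·sin(A/2) = 1.305 × sin 30° = 1.305 × 0.5000 = 0.6525.
D_min = 2·arcsin(0.6525) − 60° = 2 × 40.730° − 60° = 21.461°.

21.5°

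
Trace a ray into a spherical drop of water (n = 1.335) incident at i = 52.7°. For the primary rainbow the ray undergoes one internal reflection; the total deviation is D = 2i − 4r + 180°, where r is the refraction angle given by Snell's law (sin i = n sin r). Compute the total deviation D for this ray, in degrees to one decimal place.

sin r = sin 52.7° / 1.335 = 0.7955/1.335 = 0.5959; r = 36.57°.
D = 2·52.7° − 4·36.57° + 180° = 105.40° − 146.30° + 180° = 139.10°.

139.1°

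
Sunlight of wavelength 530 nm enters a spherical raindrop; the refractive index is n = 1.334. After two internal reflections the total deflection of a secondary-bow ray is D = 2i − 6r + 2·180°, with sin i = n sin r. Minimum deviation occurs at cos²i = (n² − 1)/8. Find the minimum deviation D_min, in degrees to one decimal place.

231.2°

cos²i = (1.77956 − 1)/8 = 0.09744; i = arccos(0.31216) = 71.810°.
sin r = sin 71.810°/1.334 = 0.71217; r = 45.411°.
D_min = 2·71.810° − 6·45.411° + 360° = 231.153°.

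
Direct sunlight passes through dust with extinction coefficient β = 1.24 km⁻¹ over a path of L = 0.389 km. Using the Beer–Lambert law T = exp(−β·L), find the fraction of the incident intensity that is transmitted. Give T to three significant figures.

τ = β·L = 1.24 × 0.389 = 0.4824.
T = exp(−0.4824) = 0.6173.

0.617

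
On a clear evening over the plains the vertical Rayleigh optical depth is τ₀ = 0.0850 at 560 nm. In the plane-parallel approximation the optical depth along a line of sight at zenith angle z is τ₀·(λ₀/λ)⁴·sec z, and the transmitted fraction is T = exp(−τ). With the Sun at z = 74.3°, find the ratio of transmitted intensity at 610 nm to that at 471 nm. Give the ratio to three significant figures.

Airmass: sec 74.3° = 3.6955.
τ(610 nm) = 0.0850 × (560/610)⁴ × 3.6955 = 0.0850 × 0.7103 × 3.6955 = 0.2231.
τ(471 nm) = 0.0850 × (560/471)⁴ × 3.6955 = 0.0850 × 1.9983 × 3.6955 = 0.6277.
T(610)/T(471) = exp(τ_B − τ_A) = exp(0.4046) = 1.4987.

1.50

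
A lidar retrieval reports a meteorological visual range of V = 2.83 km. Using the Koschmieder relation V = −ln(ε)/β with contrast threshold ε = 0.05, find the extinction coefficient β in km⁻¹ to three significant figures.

β = −ln(0.05) / V = 2.996 / 2.83 = 1.0586 km⁻¹.

1.06 km⁻¹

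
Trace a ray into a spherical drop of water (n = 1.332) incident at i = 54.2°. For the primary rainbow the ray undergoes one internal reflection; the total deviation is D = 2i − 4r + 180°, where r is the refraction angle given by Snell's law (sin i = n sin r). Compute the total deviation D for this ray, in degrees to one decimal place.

sin r = sin 54.2° / 1.332 = 0.8111/1.332 = 0.6089; r = 37.51°.
D = 2·54.2° − 4·37.51° + 180° = 108.40° − 150.04° + 180° = 138.36°.

138.4°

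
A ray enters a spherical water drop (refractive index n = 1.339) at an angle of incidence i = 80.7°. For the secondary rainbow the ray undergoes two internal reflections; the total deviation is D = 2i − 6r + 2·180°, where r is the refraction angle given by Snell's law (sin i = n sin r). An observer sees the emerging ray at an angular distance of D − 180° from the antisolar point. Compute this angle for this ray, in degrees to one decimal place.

sin r = sin 80.7° / 1.339 = 0.9869/1.339 = 0.7370; r = 47.48°.
D = 2·80.7° − 6·47.48° + 2·180° = 161.40° − 284.86° + 360° = 236.54°.
Angle from antisolar point = D − 180° = 56.54°.

56.5°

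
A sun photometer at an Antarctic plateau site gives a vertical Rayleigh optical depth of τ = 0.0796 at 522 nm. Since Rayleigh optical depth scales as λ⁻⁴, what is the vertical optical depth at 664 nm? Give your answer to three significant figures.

τ(664 nm) = τ(522 nm) × (522/664)⁴ = 0.0796 × (0.7861)⁴ = 0.0796 × 0.3820 = 0.0304.

0.0304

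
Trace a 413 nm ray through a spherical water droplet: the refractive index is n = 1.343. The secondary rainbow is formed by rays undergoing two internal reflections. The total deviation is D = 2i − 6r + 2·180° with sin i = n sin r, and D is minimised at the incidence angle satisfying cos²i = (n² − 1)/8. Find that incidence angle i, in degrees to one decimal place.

cos²i = (1.343² − 1)/8 = (1.80365 − 1)/8 = 0.10046.
cos i = 0.31695, so i = 71.522°.

71.5°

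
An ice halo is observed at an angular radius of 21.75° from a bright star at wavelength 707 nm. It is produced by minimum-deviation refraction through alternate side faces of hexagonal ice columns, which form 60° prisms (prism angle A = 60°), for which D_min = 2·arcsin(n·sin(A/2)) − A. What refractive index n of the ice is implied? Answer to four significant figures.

1.309

Rearranging: n = sin((D_min + A)/2) / sin(A/2).
(D_min + A)/2 = (21.75° + 60°)/2 = 40.875°.
n = sin 40.875° / sin 30° = 0.6544 / 0.5000 = 1.3088.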